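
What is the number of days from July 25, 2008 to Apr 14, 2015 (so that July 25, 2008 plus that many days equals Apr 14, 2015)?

2454

Jul 25, 2008 → Jul 25, 2009: 365 days.
Jul 25, 2009 → Jul 25, 2010: 365 days.
Jul 25, 2010 → Jul 25, 2011: 365 days.
Jul 25, 2011 → Jul 25, 2012: 366 days (Feb 29, 2012 is in that span).
Jul 25, 2012 → Jul 25, 2013: 365 days.
Jul 25, 2013 → Jul 25, 2014: 365 days.
Jul 25, 2014 → Aug 25, 2014: 31 days (July has 31).
Aug 25, 2014 → Sep 25, 2014: 31 days (August has 31).
Sep 25, 2014 → Oct 25, 2014: 30 days (September has 30).
Oct 25, 2014 → Nov 25, 2014: 31 days (October has 31).
Nov 25, 2014 → Dec 25, 2014: 30 days (November has 30).
Dec 25, 2014 → Jan 25, 2015: 31 days (December has 31).
Jan 25, 2015 → Feb 25, 2015: 31 days (January has 31).
Feb 25, 2015 → Mar 25, 2015: 28 days (February has 28).
Mar 25, 2015 → Apr 14, 2015: 20 days.
Total: 2454 days.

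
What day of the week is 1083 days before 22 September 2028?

Sep 22, 2028 is a Friday.
1083 mod 7 = 5, so 1083 days before a Friday is Friday − 5 = Sunday.

Sunday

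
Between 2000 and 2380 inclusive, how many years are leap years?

93

Multiples of 4 in [2000,2380]: 96.
Of those, multiples of 100: 4 (not leap unless ÷400).
Multiples of 400: 1.
Leap years = 96 − 4 + 1 = 93.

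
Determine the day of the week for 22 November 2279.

Saturday

Doomsday rule: the anchor day for the 2200s is Friday. For year 79: 79÷12 = 6 r 7, and 7÷4 = 1, so 6+7+1 = 14.
Friday + 14 ≡ Friday — that's 2279's doomsday.
In November the doomsday date is Nov 7.
Nov 22 is 15 days after Nov 7; 15 mod 7 = 1, so Friday + 1 = Saturday.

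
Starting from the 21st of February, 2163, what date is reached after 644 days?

November 26, 2164

+365 (one year) → Feb 21, 2164 (279 left).
Feb has 29 days: +9 → Mar 1, 2164 (270 left).
Mar has 31 days: +31 → Apr 1, 2164 (239 left).
Apr has 30 days: +30 → May 1, 2164 (209 left).
May has 31 days: +31 → Jun 1, 2164 (178 left).
Jun has 30 days: +30 → Jul 1, 2164 (148 left).
Jul has 31 days: +31 → Aug 1, 2164 (117 left).
Aug has 31 days: +31 → Sep 1, 2164 (86 left).
Sep has 30 days: +30 → Oct 1, 2164 (56 left).
Oct has 31 days: +31 → Nov 1, 2164 (25 left).
+25 → Nov 26, 2164.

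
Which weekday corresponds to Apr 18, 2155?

Friday

Doomsday rule: the anchor day for the 2100s is Sunday. For year 55: 55÷12 = 4 r 7, and 7÷4 = 1, so 4+7+1 = 12.
Sunday + 12 ≡ Friday — that's 2155's doomsday.
In April the doomsday date is Apr 4.
Apr 18 is 14 days after Apr 4; 14 mod 7 = 0, so Friday + 0 = Friday.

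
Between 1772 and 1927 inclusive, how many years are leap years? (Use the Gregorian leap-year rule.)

Multiples of 4 in [1772,1927]: 39.
Of those, multiples of 100: 2 (not leap unless ÷400).
Multiples of 400: 0.
Leap years = 39 − 2 + 0 = 37.

37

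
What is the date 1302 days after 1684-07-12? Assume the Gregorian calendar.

+365 (one year) → Jul 12, 1685 (937 left).
+365 (one year) → Jul 12, 1686 (572 left).
+365 (one year) → Jul 12, 1687 (207 left).
Jul has 31 days: +20 → Aug 1, 1687 (187 left).
Aug has 31 days: +31 → Sep 1, 1687 (156 left).
Sep has 30 days: +30 → Oct 1, 1687 (126 left).
Oct has 31 days: +31 → Nov 1, 1687 (95 left).
Nov has 30 days: +30 → Dec 1, 1687 (65 left).
Dec has 31 days: +31 → Jan 1, 1688 (34 left).
Jan has 31 days: +31 → Feb 1, 1688 (3 left).
+3 → Feb 4, 1688.

February 4, 1688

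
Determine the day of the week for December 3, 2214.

Doomsday rule: the anchor day for the 2200s is Friday. For year 14: 14÷12 = 1 r 2, and 2÷4 = 0, so 1+2+0 = 3.
Friday + 3 ≡ Monday — that's 2214's doomsday.
In December the doomsday date is Dec 12.
Dec 3 is 9 days before Dec 12; 9 mod 7 = 2, so Monday − 2 = Saturday.

Saturday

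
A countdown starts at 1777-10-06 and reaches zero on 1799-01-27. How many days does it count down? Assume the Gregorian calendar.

Oct 6, 1777 → Oct 6, 1778: 365 days.
Oct 6, 1778 → Oct 6, 1779: 365 days.
Oct 6, 1779 → Oct 6, 1780: 366 days (Feb 29, 1780 is in that span).
Oct 6, 1780 → Oct 6, 1781: 365 days.
Oct 6, 1781 → Oct 6, 1782: 365 days.
Oct 6, 1782 → Oct 6, 1783: 365 days.
Oct 6, 1783 → Oct 6, 1784: 366 days (Feb 29, 1784 is in that span).
Oct 6, 1784 → Oct 6, 1785: 365 days.
Oct 6, 1785 → Oct 6, 1786: 365 days.
Oct 6, 1786 → Oct 6, 1787: 365 days.
Oct 6, 1787 → Oct 6, 1788: 366 days (Feb 29, 1788 is in that span).
Oct 6, 1788 → Oct 6, 1789: 365 days.
Oct 6, 1789 → Oct 6, 1790: 365 days.
Oct 6, 1790 → Oct 6, 1791: 365 days.
Oct 6, 1791 → Oct 6, 1792: 366 days (Feb 29, 1792 is in that span).
Oct 6, 1792 → Oct 6, 1793: 365 days.
Oct 6, 1793 → Oct 6, 1794: 365 days.
Oct 6, 1794 → Oct 6, 1795: 365 days.
Oct 6, 1795 → Oct 6, 1796: 366 days (Feb 29, 1796 is in that span).
Oct 6, 1796 → Oct 6, 1797: 365 days.
Oct 6, 1797 → Oct 6, 1798: 365 days.
Oct 6, 1798 → Nov 6, 1798: 31 days (October has 31).
Nov 6, 1798 → Dec 6, 1798: 30 days (November has 30).
Dec 6, 1798 → Jan 6, 1799: 31 days (December has 31).
Jan 6, 1799 → Jan 27, 1799: 21 days.
Total: 7783 days.

7783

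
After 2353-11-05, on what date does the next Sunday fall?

November 8, 2353

Nov 5, 2353 is a Thursday.
From Thursday to the next Sunday is 3 days.
Nov 5, 2353 + 3 = Nov 8, 2353.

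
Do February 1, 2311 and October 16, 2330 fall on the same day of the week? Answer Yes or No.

No

From Feb 1, 2311 to Oct 16, 2330 is 7197 days.
7197 mod 7 = 1, so they are different weekdays.
(Feb 1, 2311 is a Wednesday; Oct 16, 2330 is a Thursday.)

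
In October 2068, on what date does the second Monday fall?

October 1, 2068 is a Monday.
The first Monday is therefore October 1 (same day).
The second Monday is 1 + 1×7 = October 8.

October 8, 2068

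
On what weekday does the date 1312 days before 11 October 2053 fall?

First find the weekday of Oct 11, 2053. Doomsday rule: the anchor day for the 2000s is Tuesday. For year 53: 53÷12 = 4 r 5, and 5÷4 = 1, so 4+5+1 = 10.
Tuesday + 10 ≡ Friday — that's 2053's doomsday.
In October the doomsday date is Oct 10.
Oct 11 is 1 day after Oct 10; 1 mod 7 = 1, so Friday + 1 = Saturday.
1312 mod 7 = 3, so 1312 days before a Saturday is Saturday − 3 = Wednesday.

Wednesday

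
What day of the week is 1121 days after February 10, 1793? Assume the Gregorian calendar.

Monday

Feb 10, 1793 is a Sunday.
1121 mod 7 = 1, so 1121 days after a Sunday is Sunday + 1 = Monday.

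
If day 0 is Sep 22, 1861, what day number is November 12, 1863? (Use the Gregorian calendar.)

781

Sep 22, 1861 → Sep 22, 1862: 365 days.
Sep 22, 1862 → Sep 22, 1863: 365 days.
Sep 22, 1863 → Oct 22, 1863: 30 days (September has 30).
Oct 22, 1863 → Nov 12, 1863: 21 days.
Total: 781 days.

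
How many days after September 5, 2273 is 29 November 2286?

Sep 5, 2273 → Sep 5, 2274: 365 days.
Sep 5, 2274 → Sep 5, 2275: 365 days.
Sep 5, 2275 → Sep 5, 2276: 366 days (Feb 29, 2276 is in that span).
Sep 5, 2276 → Sep 5, 2277: 365 days.
Sep 5, 2277 → Sep 5, 2278: 365 days.
Sep 5, 2278 → Sep 5, 2279: 365 days.
Sep 5, 2279 → Sep 5, 2280: 366 days (Feb 29, 2280 is in that span).
Sep 5, 2280 → Sep 5, 2281: 365 days.
Sep 5, 2281 → Sep 5, 2282: 365 days.
Sep 5, 2282 → Sep 5, 2283: 365 days.
Sep 5, 2283 → Sep 5, 2284: 366 days (Feb 29, 2284 is in that span).
Sep 5, 2284 → Sep 5, 2285: 365 days.
Sep 5, 2285 → Sep 5, 2286: 365 days.
Sep 5, 2286 → Oct 5, 2286: 30 days (September has 30).
Oct 5, 2286 → Nov 5, 2286: 31 days (October has 31).
Nov 5, 2286 → Nov 29, 2286: 24 days.
Total: 4833 days.

4833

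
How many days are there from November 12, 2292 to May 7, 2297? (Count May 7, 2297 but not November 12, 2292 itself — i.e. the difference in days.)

Nov 12, 2292 → Nov 12, 2293: 365 days.
Nov 12, 2293 → Nov 12, 2294: 365 days.
Nov 12, 2294 → Nov 12, 2295: 365 days.
Nov 12, 2295 → Nov 12, 2296: 366 days (Feb 29, 2296 is in that span).
Nov 12, 2296 → Dec 12, 2296: 30 days (November has 30).
Dec 12, 2296 → Jan 12, 2297: 31 days (December has 31).
Jan 12, 2297 → Feb 12, 2297: 31 days (January has 31).
Feb 12, 2297 → Mar 12, 2297: 28 days (February has 28).
Mar 12, 2297 → Apr 12, 2297: 31 days (March has 31).
Apr 12, 2297 → May 7, 2297: 25 days.
Total: 1637 days.

1637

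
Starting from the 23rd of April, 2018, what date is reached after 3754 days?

+365 (one year) → Apr 23, 2019 (3389 left).
+366 (one year; includes Feb 29, 2020) → Apr 23, 2020 (3023 left).
+365 (one year) → Apr 23, 2021 (2658 left).
+365 (one year) → Apr 23, 2022 (2293 left).
+365 (one year) → Apr 23, 2023 (1928 left).
+366 (one year; includes Feb 29, 2024) → Apr 23, 2024 (1562 left).
+365 (one year) → Apr 23, 2025 (1197 left).
+365 (one year) → Apr 23, 2026 (832 left).
+365 (one year) → Apr 23, 2027 (467 left).
+366 (one year; includes Feb 29, 2028) → Apr 23, 2028 (101 left).
Apr has 30 days: +8 → May 1, 2028 (93 left).
May has 31 days: +31 → Jun 1, 2028 (62 left).
Jun has 30 days: +30 → Jul 1, 2028 (32 left).
Jul has 31 days: +31 → Aug 1, 2028 (1 left).
+1 → Aug 2, 2028.

August 2, 2028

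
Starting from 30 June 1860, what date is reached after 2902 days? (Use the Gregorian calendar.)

+365 (one year) → Jun 30, 1861 (2537 left).
+365 (one year) → Jun 30, 1862 (2172 left).
+365 (one year) → Jun 30, 1863 (1807 left).
+366 (one year; includes Feb 29, 1864) → Jun 30, 1864 (1441 left).
+365 (one year) → Jun 30, 1865 (1076 left).
+365 (one year) → Jun 30, 1866 (711 left).
+365 (one year) → Jun 30, 1867 (346 left).
Jun has 30 days: +1 → Jul 1, 1867 (345 left).
Jul has 31 days: +31 → Aug 1, 1867 (314 left).
Aug has 31 days: +31 → Sep 1, 1867 (283 left).
Sep has 30 days: +30 → Oct 1, 1867 (253 left).
Oct has 31 days: +31 → Nov 1, 1867 (222 left).
Nov has 30 days: +30 → Dec 1, 1867 (192 left).
Dec has 31 days: +31 → Jan 1, 1868 (161 left).
Jan has 31 days: +31 → Feb 1, 1868 (130 left).
Feb has 29 days: +29 → Mar 1, 1868 (101 left).
Mar has 31 days: +31 → Apr 1, 1868 (70 left).
Apr has 30 days: +30 → May 1, 1868 (40 left).
May has 31 days: +31 → Jun 1, 1868 (9 left).
+9 → Jun 10, 1868.

June 10, 1868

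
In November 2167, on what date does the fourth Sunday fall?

November 22, 2167

November 1, 2167 is a Sunday.
The first Sunday is therefore November 1 (same day).
The fourth Sunday is 1 + 3×7 = November 22.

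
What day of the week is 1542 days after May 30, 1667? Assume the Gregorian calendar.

First find the weekday of May 30, 1667. Doomsday rule: the anchor day for the 1600s is Tuesday. For year 67: 67÷12 = 5 r 7, and 7÷4 = 1, so 5+7+1 = 13.
Tuesday + 13 ≡ Monday — that's 1667's doomsday.
In May the doomsday date is May 9.
May 30 is 21 days after May 9; 21 mod 7 = 0, so Monday + 0 = Monday.
1542 mod 7 = 2, so 1542 days after a Monday is Monday + 2 = Wednesday.

Wednesday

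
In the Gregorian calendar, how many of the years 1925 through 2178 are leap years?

Multiples of 4 in [1925,2178]: 63.
Of those, multiples of 100: 2 (not leap unless ÷400).
Multiples of 400: 1.
Leap years = 63 − 2 + 1 = 62.

62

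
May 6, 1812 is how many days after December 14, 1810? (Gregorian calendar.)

509

Dec 14, 1810 → Dec 14, 1811: 365 days.
Dec 14, 1811 → Jan 14, 1812: 31 days (December has 31).
Jan 14, 1812 → Feb 14, 1812: 31 days (January has 31).
Feb 14, 1812 → Mar 14, 1812: 29 days (February has 29).
Mar 14, 1812 → Apr 14, 1812: 31 days (March has 31).
Apr 14, 1812 → May 6, 1812: 22 days.
Total: 509 days.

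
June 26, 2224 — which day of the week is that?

Saturday

Doomsday rule: the anchor day for the 2200s is Friday. For year 24: 24÷12 = 2 r 0, and 0÷4 = 0, so 2+0+0 = 2.
Friday + 2 ≡ Sunday — that's 2224's doomsday.
In June the doomsday date is Jun 6.
Jun 26 is 20 days after Jun 6; 20 mod 7 = 6, so Sunday + 6 = Saturday.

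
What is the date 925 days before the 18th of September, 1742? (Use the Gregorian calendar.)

March 7, 1740

−365 (one year) → Sep 18, 1741 (560 left).
−365 (one year) → Sep 18, 1740 (195 left).
−18 → Aug 31, 1740 (end of Aug, 31 days; 177 left).
−31 → Jul 31, 1740 (end of Jul, 31 days; 146 left).
−31 → Jun 30, 1740 (end of Jun, 30 days; 115 left).
−30 → May 31, 1740 (end of May, 31 days; 85 left).
−31 → Apr 30, 1740 (end of Apr, 30 days; 54 left).
−30 → Mar 31, 1740 (end of Mar, 31 days; 24 left).
−24 → Mar 7, 1740.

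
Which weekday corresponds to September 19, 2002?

Thursday

January 1, 2002 is a Tuesday.
Jan 1, 2002 → Feb 1, 2002: 31 days (January has 31).
Feb 1, 2002 → Mar 1, 2002: 28 days (February has 28).
Mar 1, 2002 → Apr 1, 2002: 31 days (March has 31).
Apr 1, 2002 → May 1, 2002: 30 days (April has 30).
May 1, 2002 → Jun 1, 2002: 31 days (May has 31).
Jun 1, 2002 → Jul 1, 2002: 30 days (June has 30).
Jul 1, 2002 → Aug 1, 2002: 31 days (July has 31).
Aug 1, 2002 → Sep 1, 2002: 31 days (August has 31).
Sep 1, 2002 → Sep 19, 2002: 18 days.
Total: 261 days.
261 mod 7 = 2, so Tuesday + 2 = Thursday.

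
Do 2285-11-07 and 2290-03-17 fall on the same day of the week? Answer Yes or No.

No

From Nov 7, 2285 to Mar 17, 2290 is 1591 days.
1591 mod 7 = 2, so they are different weekdays.
(Nov 7, 2285 is a Saturday; Mar 17, 2290 is a Monday.)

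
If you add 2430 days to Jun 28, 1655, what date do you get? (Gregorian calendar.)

+366 (one year; includes Feb 29, 1656) → Jun 28, 1656 (2064 left).
+365 (one year) → Jun 28, 1657 (1699 left).
+365 (one year) → Jun 28, 1658 (1334 left).
+365 (one year) → Jun 28, 1659 (969 left).
+366 (one year; includes Feb 29, 1660) → Jun 28, 1660 (603 left).
+365 (one year) → Jun 28, 1661 (238 left).
Jun has 30 days: +3 → Jul 1, 1661 (235 left).
Jul has 31 days: +31 → Aug 1, 1661 (204 left).
Aug has 31 days: +31 → Sep 1, 1661 (173 left).
Sep has 30 days: +30 → Oct 1, 1661 (143 left).
Oct has 31 days: +31 → Nov 1, 1661 (112 left).
Nov has 30 days: +30 → Dec 1, 1661 (82 left).
Dec has 31 days: +31 → Jan 1, 1662 (51 left).
Jan has 31 days: +31 → Feb 1, 1662 (20 left).
+20 → Feb 21, 1662.

February 21, 1662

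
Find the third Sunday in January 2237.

January 15, 2237

January 1, 2237 is a Sunday.
The first Sunday is therefore January 1 (same day).
The third Sunday is 1 + 2×7 = January 15.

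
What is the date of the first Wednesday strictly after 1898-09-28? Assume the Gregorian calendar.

October 5, 1898

Sep 28, 1898 is a Wednesday.
From Wednesday to the next Wednesday is 7 days.
Sep 28, 1898 + 7 = Oct 5, 1898.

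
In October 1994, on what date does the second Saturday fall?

October 8, 1994

October 1, 1994 is a Saturday.
The first Saturday is therefore October 1 (same day).
The second Saturday is 1 + 1×7 = October 8.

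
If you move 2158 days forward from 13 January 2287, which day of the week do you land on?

First find the weekday of Jan 13, 2287. Doomsday rule: the anchor day for the 2200s is Friday. For year 87: 87÷12 = 7 r 3, and 3÷4 = 0, so 7+3+0 = 10.
Friday + 10 ≡ Monday — that's 2287's doomsday.
In January the doomsday date is Jan 3 (2287 is not a leap year).
Jan 13 is 10 days after Jan 3; 10 mod 7 = 3, so Monday + 3 = Thursday.
2158 mod 7 = 2, so 2158 days after a Thursday is Thursday + 2 = Saturday.

Saturday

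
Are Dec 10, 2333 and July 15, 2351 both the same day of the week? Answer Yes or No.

Yes

From Dec 10, 2333 to Jul 15, 2351 is 6426 days.
6426 mod 7 = 0, so they are the same weekday.
(Dec 10, 2333 is a Sunday; Jul 15, 2351 is a Sunday.)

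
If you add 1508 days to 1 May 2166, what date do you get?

June 17, 2170

+365 (one year) → May 1, 2167 (1143 left).
+366 (one year; includes Feb 29, 2168) → May 1, 2168 (777 left).
+365 (one year) → May 1, 2169 (412 left).
+365 (one year) → May 1, 2170 (47 left).
May has 31 days: +31 → Jun 1, 2170 (16 left).
+16 → Jun 17, 2170.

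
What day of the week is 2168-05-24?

Doomsday rule: the anchor day for the 2100s is Sunday. For year 68: 68÷12 = 5 r 8, and 8÷4 = 2, so 5+8+2 = 15.
Sunday + 15 ≡ Monday — that's 2168's doomsday.
In May the doomsday date is May 9.
May 24 is 15 days after May 9; 15 mod 7 = 1, so Monday + 1 = Tuesday.

Tuesday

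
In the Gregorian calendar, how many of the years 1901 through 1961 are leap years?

Multiples of 4 in [1901,1961]: 15.
Of those, multiples of 100: 0 (not leap unless ÷400).
Multiples of 400: 0.
Leap years = 15 − 0 + 0 = 15.

15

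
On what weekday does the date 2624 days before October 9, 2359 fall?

Oct 9, 2359 is a Friday.
2624 mod 7 = 6, so 2624 days before a Friday is Friday − 6 = Saturday.

Saturday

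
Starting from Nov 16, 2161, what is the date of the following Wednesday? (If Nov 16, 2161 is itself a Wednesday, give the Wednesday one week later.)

Nov 16, 2161 is a Monday.
From Monday to the next Wednesday is 2 days.
Nov 16, 2161 + 2 = Nov 18, 2161.

November 18, 2161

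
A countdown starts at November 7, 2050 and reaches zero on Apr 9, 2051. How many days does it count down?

153

Nov 7, 2050 → Dec 7, 2050: 30 days (November has 30).
Dec 7, 2050 → Jan 7, 2051: 31 days (December has 31).
Jan 7, 2051 → Feb 7, 2051: 31 days (January has 31).
Feb 7, 2051 → Mar 7, 2051: 28 days (February has 28).
Mar 7, 2051 → Apr 7, 2051: 31 days (March has 31).
Apr 7, 2051 → Apr 9, 2051: 2 days.
Total: 153 days.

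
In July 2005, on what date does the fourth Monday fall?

July 25, 2005

July 1, 2005 is a Friday.
The first Monday is therefore July 4 (3 days later).
The fourth Monday is 4 + 3×7 = July 25.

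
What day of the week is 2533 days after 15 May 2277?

May 15, 2277 is a Tuesday.
2533 mod 7 = 6, so 2533 days after a Tuesday is Tuesday + 6 = Monday.

Monday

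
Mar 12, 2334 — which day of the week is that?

Doomsday rule: the anchor day for the 2300s is Wednesday. For year 34: 34÷12 = 2 r 10, and 10÷4 = 2, so 2+10+2 = 14.
Wednesday + 14 ≡ Wednesday — that's 2334's doomsday.
In March the doomsday date is Mar 14.
Mar 12 is 2 days before Mar 14; 2 mod 7 = 2, so Wednesday − 2 = Monday.

Monday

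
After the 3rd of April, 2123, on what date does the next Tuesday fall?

April 6, 2123

Apr 3, 2123 is a Saturday.
From Saturday to the next Tuesday is 3 days.
Apr 3, 2123 + 3 = Apr 6, 2123.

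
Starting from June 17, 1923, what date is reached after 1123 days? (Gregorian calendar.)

July 14, 1926

+366 (one year; includes Feb 29, 1924) → Jun 17, 1924 (757 left).
+365 (one year) → Jun 17, 1925 (392 left).
Jun has 30 days: +14 → Jul 1, 1925 (378 left).
Jul has 31 days: +31 → Aug 1, 1925 (347 left).
Aug has 31 days: +31 → Sep 1, 1925 (316 left).
Sep has 30 days: +30 → Oct 1, 1925 (286 left).
Oct has 31 days: +31 → Nov 1, 1925 (255 left).
Nov has 30 days: +30 → Dec 1, 1925 (225 left).
Dec has 31 days: +31 → Jan 1, 1926 (194 left).
Jan has 31 days: +31 → Feb 1, 1926 (163 left).
Feb has 28 days: +28 → Mar 1, 1926 (135 left).
Mar has 31 days: +31 → Apr 1, 1926 (104 left).
Apr has 30 days: +30 → May 1, 1926 (74 left).
May has 31 days: +31 → Jun 1, 1926 (43 left).
Jun has 30 days: +30 → Jul 1, 1926 (13 left).
+13 → Jul 14, 1926.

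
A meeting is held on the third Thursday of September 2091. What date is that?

September 1, 2091 is a Saturday.
The first Thursday is therefore September 6 (5 days later).
The third Thursday is 6 + 2×7 = September 20.

September 20, 2091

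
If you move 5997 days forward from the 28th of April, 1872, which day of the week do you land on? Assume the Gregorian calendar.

First find the weekday of Apr 28, 1872. Doomsday rule: the anchor day for the 1800s is Friday. For year 72: 72÷12 = 6 r 0, and 0÷4 = 0, so 6+0+0 = 6.
Friday + 6 ≡ Thursday — that's 1872's doomsday.
In April the doomsday date is Apr 4.
Apr 28 is 24 days after Apr 4; 24 mod 7 = 3, so Thursday + 3 = Sunday.
5997 mod 7 = 5, so 5997 days after a Sunday is Sunday + 5 = Friday.

Friday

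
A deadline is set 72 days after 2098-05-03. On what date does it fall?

July 14, 2098

May has 31 days: +29 → Jun 1, 2098 (43 left).
Jun has 30 days: +30 → Jul 1, 2098 (13 left).
+13 → Jul 14, 2098.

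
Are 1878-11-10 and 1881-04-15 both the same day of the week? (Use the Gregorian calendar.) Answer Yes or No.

From Nov 10, 1878 to Apr 15, 1881 is 887 days.
887 mod 7 = 5, so they are different weekdays.
(Nov 10, 1878 is a Sunday; Apr 15, 1881 is a Friday.)

No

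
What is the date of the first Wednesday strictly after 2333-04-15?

Apr 15, 2333 is a Saturday.
From Saturday to the next Wednesday is 4 days.
Apr 15, 2333 + 4 = Apr 19, 2333.

April 19, 2333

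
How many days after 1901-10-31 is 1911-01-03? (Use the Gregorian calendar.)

Oct 31, 1901 → Oct 31, 1902: 365 days.
Oct 31, 1902 → Oct 31, 1903: 365 days.
Oct 31, 1903 → Oct 31, 1904: 366 days (Feb 29, 1904 is in that span).
Oct 31, 1904 → Oct 31, 1905: 365 days.
Oct 31, 1905 → Oct 31, 1906: 365 days.
Oct 31, 1906 → Oct 31, 1907: 365 days.
Oct 31, 1907 → Oct 31, 1908: 366 days (Feb 29, 1908 is in that span).
Oct 31, 1908 → Oct 31, 1909: 365 days.
Oct 31, 1909 → Oct 31, 1910: 365 days.
Oct 31, 1910 → Nov 30, 1910: 30 days (October has 31).
Nov 30, 1910 → Dec 30, 1910: 30 days (November has 30).
Dec 30, 1910 → Jan 3, 1911: 4 days.
Total: 3351 days.

3351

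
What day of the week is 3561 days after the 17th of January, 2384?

Sunday

First find the weekday of Jan 17, 2384. Doomsday rule: the anchor day for the 2300s is Wednesday. For year 84: 84÷12 = 7 r 0, and 0÷4 = 0, so 7+0+0 = 7.
Wednesday + 7 ≡ Wednesday — that's 2384's doomsday.
In January the doomsday date is Jan 4 (2384 is a leap year (divisible by 4)).
Jan 17 is 13 days after Jan 4; 13 mod 7 = 6, so Wednesday + 6 = Tuesday.
3561 mod 7 = 5, so 3561 days after a Tuesday is Tuesday + 5 = Sunday.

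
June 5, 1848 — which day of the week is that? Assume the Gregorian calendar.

January 1, 1848 is a Saturday.
Jan 1, 1848 → Feb 1, 1848: 31 days (January has 31).
Feb 1, 1848 → Mar 1, 1848: 29 days (February has 29).
Mar 1, 1848 → Apr 1, 1848: 31 days (March has 31).
Apr 1, 1848 → May 1, 1848: 30 days (April has 30).
May 1, 1848 → Jun 1, 1848: 31 days (May has 31).
Jun 1, 1848 → Jun 5, 1848: 4 days.
Total: 156 days.
156 mod 7 = 2, so Saturday + 2 = Monday.

Monday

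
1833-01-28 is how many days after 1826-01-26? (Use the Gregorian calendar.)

Jan 26, 1826 → Jan 26, 1827: 365 days.
Jan 26, 1827 → Jan 26, 1828: 365 days.
Jan 26, 1828 → Jan 26, 1829: 366 days (Feb 29, 1828 is in that span).
Jan 26, 1829 → Jan 26, 1830: 365 days.
Jan 26, 1830 → Jan 26, 1831: 365 days.
Jan 26, 1831 → Jan 26, 1832: 365 days.
Jan 26, 1832 → Feb 26, 1832: 31 days (January has 31).
Feb 26, 1832 → Mar 26, 1832: 29 days (February has 29).
Mar 26, 1832 → Apr 26, 1832: 31 days (March has 31).
Apr 26, 1832 → May 26, 1832: 30 days (April has 30).
May 26, 1832 → Jun 26, 1832: 31 days (May has 31).
Jun 26, 1832 → Jul 26, 1832: 30 days (June has 30).
Jul 26, 1832 → Aug 26, 1832: 31 days (July has 31).
Aug 26, 1832 → Sep 26, 1832: 31 days (August has 31).
Sep 26, 1832 → Oct 26, 1832: 30 days (September has 30).
Oct 26, 1832 → Nov 26, 1832: 31 days (October has 31).
Nov 26, 1832 → Dec 26, 1832: 30 days (November has 30).
Dec 26, 1832 → Jan 26, 1833: 31 days (December has 31).
Jan 26, 1833 → Jan 28, 1833: 2 days.
Total: 2559 days.

2559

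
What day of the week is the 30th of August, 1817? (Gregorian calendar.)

January 1, 1817 is a Wednesday.
Jan 1, 1817 → Feb 1, 1817: 31 days (January has 31).
Feb 1, 1817 → Mar 1, 1817: 28 days (February has 28).
Mar 1, 1817 → Apr 1, 1817: 31 days (March has 31).
Apr 1, 1817 → May 1, 1817: 30 days (April has 30).
May 1, 1817 → Jun 1, 1817: 31 days (May has 31).
Jun 1, 1817 → Jul 1, 1817: 30 days (June has 30).
Jul 1, 1817 → Aug 1, 1817: 31 days (July has 31).
Aug 1, 1817 → Aug 30, 1817: 29 days.
Total: 241 days.
241 mod 7 = 3, so Wednesday + 3 = Saturday.

Saturday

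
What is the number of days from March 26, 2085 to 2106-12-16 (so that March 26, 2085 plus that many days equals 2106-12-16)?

Mar 26, 2085 → Mar 26, 2086: 365 days.
Mar 26, 2086 → Mar 26, 2087: 365 days.
Mar 26, 2087 → Mar 26, 2088: 366 days (Feb 29, 2088 is in that span).
Mar 26, 2088 → Mar 26, 2089: 365 days.
Mar 26, 2089 → Mar 26, 2090: 365 days.
Mar 26, 2090 → Mar 26, 2091: 365 days.
Mar 26, 2091 → Mar 26, 2092: 366 days (Feb 29, 2092 is in that span).
Mar 26, 2092 → Mar 26, 2093: 365 days.
Mar 26, 2093 → Mar 26, 2094: 365 days.
Mar 26, 2094 → Mar 26, 2095: 365 days.
Mar 26, 2095 → Mar 26, 2096: 366 days (Feb 29, 2096 is in that span).
Mar 26, 2096 → Mar 26, 2097: 365 days.
Mar 26, 2097 → Mar 26, 2098: 365 days.
Mar 26, 2098 → Mar 26, 2099: 365 days.
Mar 26, 2099 → Mar 26, 2100: 365 days.
Mar 26, 2100 → Mar 26, 2101: 365 days.
Mar 26, 2101 → Mar 26, 2102: 365 days.
Mar 26, 2102 → Mar 26, 2103: 365 days.
Mar 26, 2103 → Mar 26, 2104: 366 days (Feb 29, 2104 is in that span).
Mar 26, 2104 → Mar 26, 2105: 365 days.
Mar 26, 2105 → Mar 26, 2106: 365 days.
Mar 26, 2106 → Apr 26, 2106: 31 days (March has 31).
Apr 26, 2106 → May 26, 2106: 30 days (April has 30).
May 26, 2106 → Jun 26, 2106: 31 days (May has 31).
Jun 26, 2106 → Jul 26, 2106: 30 days (June has 30).
Jul 26, 2106 → Aug 26, 2106: 31 days (July has 31).
Aug 26, 2106 → Sep 26, 2106: 31 days (August has 31).
Sep 26, 2106 → Oct 26, 2106: 30 days (September has 30).
Oct 26, 2106 → Nov 26, 2106: 31 days (October has 31).
Nov 26, 2106 → Dec 16, 2106: 20 days.
Total: 7934 days.

7934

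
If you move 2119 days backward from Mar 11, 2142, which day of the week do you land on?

First find the weekday of Mar 11, 2142. Doomsday rule: the anchor day for the 2100s is Sunday. For year 42: 42÷12 = 3 r 6, and 6÷4 = 1, so 3+6+1 = 10.
Sunday + 10 ≡ Wednesday — that's 2142's doomsday.
In March the doomsday date is Mar 14.
Mar 11 is 3 days before Mar 14; 3 mod 7 = 3, so Wednesday − 3 = Sunday.
2119 mod 7 = 5, so 2119 days before a Sunday is Sunday − 5 = Tuesday.

Tuesday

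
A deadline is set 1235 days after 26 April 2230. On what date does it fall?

+365 (one year) → Apr 26, 2231 (870 left).
+366 (one year; includes Feb 29, 2232) → Apr 26, 2232 (504 left).
+365 (one year) → Apr 26, 2233 (139 left).
Apr has 30 days: +5 → May 1, 2233 (134 left).
May has 31 days: +31 → Jun 1, 2233 (103 left).
Jun has 30 days: +30 → Jul 1, 2233 (73 left).
Jul has 31 days: +31 → Aug 1, 2233 (42 left).
Aug has 31 days: +31 → Sep 1, 2233 (11 left).
+11 → Sep 12, 2233.

September 12, 2233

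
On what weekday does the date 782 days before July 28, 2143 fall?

Tuesday

Jul 28, 2143 is a Sunday.
782 mod 7 = 5, so 782 days before a Sunday is Sunday − 5 = Tuesday.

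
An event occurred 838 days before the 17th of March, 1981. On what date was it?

November 30, 1978

−365 (one year) → Mar 17, 1980 (473 left).
−366 (one year; includes Feb 29, 1980) → Mar 17, 1979 (107 left).
−17 → Feb 28, 1979 (end of Feb, 28 days; 90 left).
−28 → Jan 31, 1979 (end of Jan, 31 days; 62 left).
−31 → Dec 31, 1978 (end of Dec, 31 days; 31 left).
−31 → Nov 30, 1978 (end of Nov, 30 days; 0 left).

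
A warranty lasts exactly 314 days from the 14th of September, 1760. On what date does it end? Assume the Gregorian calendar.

July 25, 1761

Sep has 30 days: +17 → Oct 1, 1760 (297 left).
Oct has 31 days: +31 → Nov 1, 1760 (266 left).
Nov has 30 days: +30 → Dec 1, 1760 (236 left).
Dec has 31 days: +31 → Jan 1, 1761 (205 left).
Jan has 31 days: +31 → Feb 1, 1761 (174 left).
Feb has 28 days: +28 → Mar 1, 1761 (146 left).
Mar has 31 days: +31 → Apr 1, 1761 (115 left).
Apr has 30 days: +30 → May 1, 1761 (85 left).
May has 31 days: +31 → Jun 1, 1761 (54 left).
Jun has 30 days: +30 → Jul 1, 1761 (24 left).
+24 → Jul 25, 1761.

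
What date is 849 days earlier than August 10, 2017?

April 14, 2015

−365 (one year) → Aug 10, 2016 (484 left).
−366 (one year; includes Feb 29, 2016) → Aug 10, 2015 (118 left).
−10 → Jul 31, 2015 (end of Jul, 31 days; 108 left).
−31 → Jun 30, 2015 (end of Jun, 30 days; 77 left).
−30 → May 31, 2015 (end of May, 31 days; 47 left).
−31 → Apr 30, 2015 (end of Apr, 30 days; 16 left).
−16 → Apr 14, 2015.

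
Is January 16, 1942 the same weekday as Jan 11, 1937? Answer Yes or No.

From Jan 11, 1937 to Jan 16, 1942 is 1831 days.
1831 mod 7 = 4, so they are different weekdays.
(Jan 11, 1937 is a Monday; Jan 16, 1942 is a Friday.)

No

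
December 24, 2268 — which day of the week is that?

Doomsday rule: the anchor day for the 2200s is Friday. For year 68: 68÷12 = 5 r 8, and 8÷4 = 2, so 5+8+2 = 15.
Friday + 15 ≡ Saturday — that's 2268's doomsday.
In December the doomsday date is Dec 12.
Dec 24 is 12 days after Dec 12; 12 mod 7 = 5, so Saturday + 5 = Thursday.

Thursday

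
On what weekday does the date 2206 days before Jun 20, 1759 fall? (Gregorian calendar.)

Tuesday

Jun 20, 1759 is a Wednesday.
2206 mod 7 = 1, so 2206 days before a Wednesday is Wednesday − 1 = Tuesday.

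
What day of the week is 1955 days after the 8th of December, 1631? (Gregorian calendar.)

First find the weekday of Dec 8, 1631. Doomsday rule: the anchor day for the 1600s is Tuesday. For year 31: 31÷12 = 2 r 7, and 7÷4 = 1, so 2+7+1 = 10.
Tuesday + 10 ≡ Friday — that's 1631's doomsday.
In December the doomsday date is Dec 12.
Dec 8 is 4 days before Dec 12; 4 mod 7 = 4, so Friday − 4 = Monday.
1955 mod 7 = 2, so 1955 days after a Monday is Monday + 2 = Wednesday.

Wednesday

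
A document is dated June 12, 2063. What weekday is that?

January 1, 2063 is a Monday.
Jan 1, 2063 → Feb 1, 2063: 31 days (January has 31).
Feb 1, 2063 → Mar 1, 2063: 28 days (February has 28).
Mar 1, 2063 → Apr 1, 2063: 31 days (March has 31).
Apr 1, 2063 → May 1, 2063: 30 days (April has 30).
May 1, 2063 → Jun 1, 2063: 31 days (May has 31).
Jun 1, 2063 → Jun 12, 2063: 11 days.
Total: 162 days.
162 mod 7 = 1, so Monday + 1 = Tuesday.

Tuesday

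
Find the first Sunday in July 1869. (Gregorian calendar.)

July 4, 1869

July 1, 1869 is a Thursday.
The first Sunday is therefore July 4 (3 days later).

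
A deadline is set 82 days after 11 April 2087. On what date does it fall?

Apr has 30 days: +20 → May 1, 2087 (62 left).
May has 31 days: +31 → Jun 1, 2087 (31 left).
Jun has 30 days: +30 → Jul 1, 2087 (1 left).
+1 → Jul 2, 2087.

July 2, 2087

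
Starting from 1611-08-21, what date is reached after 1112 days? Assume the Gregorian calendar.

+366 (one year; includes Feb 29, 1612) → Aug 21, 1612 (746 left).
+365 (one year) → Aug 21, 1613 (381 left).
Aug has 31 days: +11 → Sep 1, 1613 (370 left).
Sep has 30 days: +30 → Oct 1, 1613 (340 left).
Oct has 31 days: +31 → Nov 1, 1613 (309 left).
Nov has 30 days: +30 → Dec 1, 1613 (279 left).
Dec has 31 days: +31 → Jan 1, 1614 (248 left).
Jan has 31 days: +31 → Feb 1, 1614 (217 left).
Feb has 28 days: +28 → Mar 1, 1614 (189 left).
Mar has 31 days: +31 → Apr 1, 1614 (158 left).
Apr has 30 days: +30 → May 1, 1614 (128 left).
May has 31 days: +31 → Jun 1, 1614 (97 left).
Jun has 30 days: +30 → Jul 1, 1614 (67 left).
Jul has 31 days: +31 → Aug 1, 1614 (36 left).
Aug has 31 days: +31 → Sep 1, 1614 (5 left).
+5 → Sep 6, 1614.

September 6, 1614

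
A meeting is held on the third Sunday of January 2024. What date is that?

January 1, 2024 is a Monday.
The first Sunday is therefore January 7 (6 days later).
The third Sunday is 7 + 2×7 = January 21.

January 21, 2024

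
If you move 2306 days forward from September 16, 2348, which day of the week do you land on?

Sunday

Sep 16, 2348 is a Thursday.
2306 mod 7 = 3, so 2306 days after a Thursday is Thursday + 3 = Sunday.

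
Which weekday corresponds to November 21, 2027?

Sunday

Doomsday rule: the anchor day for the 2000s is Tuesday. For year 27: 27÷12 = 2 r 3, and 3÷4 = 0, so 2+3+0 = 5.
Tuesday + 5 ≡ Sunday — that's 2027's doomsday.
In November the doomsday date is Nov 7.
Nov 21 is 14 days after Nov 7; 14 mod 7 = 0, so Sunday + 0 = Sunday.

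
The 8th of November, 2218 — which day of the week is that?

Sunday

Doomsday rule: the anchor day for the 2200s is Friday. For year 18: 18÷12 = 1 r 6, and 6÷4 = 1, so 1+6+1 = 8.
Friday + 8 ≡ Saturday — that's 2218's doomsday.
In November the doomsday date is Nov 7.
Nov 8 is 1 day after Nov 7; 1 mod 7 = 1, so Saturday + 1 = Sunday.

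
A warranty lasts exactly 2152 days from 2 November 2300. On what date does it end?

+365 (one year) → Nov 2, 2301 (1787 left).
+365 (one year) → Nov 2, 2302 (1422 left).
+365 (one year) → Nov 2, 2303 (1057 left).
+366 (one year; includes Feb 29, 2304) → Nov 2, 2304 (691 left).
+365 (one year) → Nov 2, 2305 (326 left).
Nov has 30 days: +29 → Dec 1, 2305 (297 left).
Dec has 31 days: +31 → Jan 1, 2306 (266 left).
Jan has 31 days: +31 → Feb 1, 2306 (235 left).
Feb has 28 days: +28 → Mar 1, 2306 (207 left).
Mar has 31 days: +31 → Apr 1, 2306 (176 left).
Apr has 30 days: +30 → May 1, 2306 (146 left).
May has 31 days: +31 → Jun 1, 2306 (115 left).
Jun has 30 days: +30 → Jul 1, 2306 (85 left).
Jul has 31 days: +31 → Aug 1, 2306 (54 left).
Aug has 31 days: +31 → Sep 1, 2306 (23 left).
+23 → Sep 24, 2306.

September 24, 2306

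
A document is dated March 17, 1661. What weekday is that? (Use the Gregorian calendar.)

Thursday

Doomsday rule: the anchor day for the 1600s is Tuesday. For year 61: 61÷12 = 5 r 1, and 1÷4 = 0, so 5+1+0 = 6.
Tuesday + 6 ≡ Monday — that's 1661's doomsday.
In March the doomsday date is Mar 14.
Mar 17 is 3 days after Mar 14; 3 mod 7 = 3, so Monday + 3 = Thursday.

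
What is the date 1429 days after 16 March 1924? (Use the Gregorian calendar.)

February 13, 1928

+365 (one year) → Mar 16, 1925 (1064 left).
+365 (one year) → Mar 16, 1926 (699 left).
+365 (one year) → Mar 16, 1927 (334 left).
Mar has 31 days: +16 → Apr 1, 1927 (318 left).
Apr has 30 days: +30 → May 1, 1927 (288 left).
May has 31 days: +31 → Jun 1, 1927 (257 left).
Jun has 30 days: +30 → Jul 1, 1927 (227 left).
Jul has 31 days: +31 → Aug 1, 1927 (196 left).
Aug has 31 days: +31 → Sep 1, 1927 (165 left).
Sep has 30 days: +30 → Oct 1, 1927 (135 left).
Oct has 31 days: +31 → Nov 1, 1927 (104 left).
Nov has 30 days: +30 → Dec 1, 1927 (74 left).
Dec has 31 days: +31 → Jan 1, 1928 (43 left).
Jan has 31 days: +31 → Feb 1, 1928 (12 left).
+12 → Feb 13, 1928.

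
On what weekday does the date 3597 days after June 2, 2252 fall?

Tuesday

First find the weekday of Jun 2, 2252. Doomsday rule: the anchor day for the 2200s is Friday. For year 52: 52÷12 = 4 r 4, and 4÷4 = 1, so 4+4+1 = 9.
Friday + 9 ≡ Sunday — that's 2252's doomsday.
In June the doomsday date is Jun 6.
Jun 2 is 4 days before Jun 6; 4 mod 7 = 4, so Sunday − 4 = Wednesday.
3597 mod 7 = 6, so 3597 days after a Wednesday is Wednesday + 6 = Tuesday.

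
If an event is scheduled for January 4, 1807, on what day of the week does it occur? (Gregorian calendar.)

Sunday

Doomsday rule: the anchor day for the 1800s is Friday. For year 07: 7÷12 = 0 r 7, and 7÷4 = 1, so 0+7+1 = 8.
Friday + 8 ≡ Saturday — that's 1807's doomsday.
In January the doomsday date is Jan 3 (1807 is not a leap year).
Jan 4 is 1 day after Jan 3; 1 mod 7 = 1, so Saturday + 1 = Sunday.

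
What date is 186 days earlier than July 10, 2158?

−10 → Jun 30, 2158 (end of Jun, 30 days; 176 left).
−30 → May 31, 2158 (end of May, 31 days; 146 left).
−31 → Apr 30, 2158 (end of Apr, 30 days; 115 left).
−30 → Mar 31, 2158 (end of Mar, 31 days; 85 left).
−31 → Feb 28, 2158 (end of Feb, 28 days; 54 left).
−28 → Jan 31, 2158 (end of Jan, 31 days; 26 left).
−26 → Jan 5, 2158.

January 5, 2158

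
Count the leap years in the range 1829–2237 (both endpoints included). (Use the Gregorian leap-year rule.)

Multiples of 4 in [1829,2237]: 102.
Of those, multiples of 100: 4 (not leap unless ÷400).
Multiples of 400: 1.
Leap years = 102 − 4 + 1 = 99.

99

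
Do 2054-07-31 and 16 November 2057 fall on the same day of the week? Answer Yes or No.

From Jul 31, 2054 to Nov 16, 2057 is 1204 days.
1204 mod 7 = 0, so they are the same weekday.
(Jul 31, 2054 is a Friday; Nov 16, 2057 is a Friday.)

Yes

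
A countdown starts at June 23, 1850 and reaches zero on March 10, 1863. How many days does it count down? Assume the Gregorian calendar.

Jun 23, 1850 → Jun 23, 1851: 365 days.
Jun 23, 1851 → Jun 23, 1852: 366 days (Feb 29, 1852 is in that span).
Jun 23, 1852 → Jun 23, 1853: 365 days.
Jun 23, 1853 → Jun 23, 1854: 365 days.
Jun 23, 1854 → Jun 23, 1855: 365 days.
Jun 23, 1855 → Jun 23, 1856: 366 days (Feb 29, 1856 is in that span).
Jun 23, 1856 → Jun 23, 1857: 365 days.
Jun 23, 1857 → Jun 23, 1858: 365 days.
Jun 23, 1858 → Jun 23, 1859: 365 days.
Jun 23, 1859 → Jun 23, 1860: 366 days (Feb 29, 1860 is in that span).
Jun 23, 1860 → Jun 23, 1861: 365 days.
Jun 23, 1861 → Jun 23, 1862: 365 days.
Jun 23, 1862 → Jul 23, 1862: 30 days (June has 30).
Jul 23, 1862 → Aug 23, 1862: 31 days (July has 31).
Aug 23, 1862 → Sep 23, 1862: 31 days (August has 31).
Sep 23, 1862 → Oct 23, 1862: 30 days (September has 30).
Oct 23, 1862 → Nov 23, 1862: 31 days (October has 31).
Nov 23, 1862 → Dec 23, 1862: 30 days (November has 30).
Dec 23, 1862 → Jan 23, 1863: 31 days (December has 31).
Jan 23, 1863 → Feb 23, 1863: 31 days (January has 31).
Feb 23, 1863 → Mar 10, 1863: 15 days.
Total: 4643 days.

4643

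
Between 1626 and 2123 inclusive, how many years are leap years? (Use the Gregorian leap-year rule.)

120

Multiples of 4 in [1626,2123]: 124.
Of those, multiples of 100: 5 (not leap unless ÷400).
Multiples of 400: 1.
Leap years = 124 − 5 + 1 = 120.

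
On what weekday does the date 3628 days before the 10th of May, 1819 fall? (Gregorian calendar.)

May 10, 1819 is a Monday.
3628 mod 7 = 2, so 3628 days before a Monday is Monday − 2 = Saturday.

Saturday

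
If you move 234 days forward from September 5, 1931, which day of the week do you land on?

Tuesday

First find the weekday of Sep 5, 1931. Doomsday rule: the anchor day for the 1900s is Wednesday. For year 31: 31÷12 = 2 r 7, and 7÷4 = 1, so 2+7+1 = 10.
Wednesday + 10 ≡ Saturday — that's 1931's doomsday.
In September the doomsday date is Sep 5.
Sep 5 is the doomsday itself: Saturday.
234 mod 7 = 3, so 234 days after a Saturday is Saturday + 3 = Tuesday.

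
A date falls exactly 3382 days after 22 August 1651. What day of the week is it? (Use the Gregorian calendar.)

Wednesday

Aug 22, 1651 is a Tuesday.
3382 mod 7 = 1, so 3382 days after a Tuesday is Tuesday + 1 = Wednesday.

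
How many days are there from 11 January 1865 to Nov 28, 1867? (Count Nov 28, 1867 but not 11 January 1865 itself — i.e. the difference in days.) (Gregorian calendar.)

Jan 11, 1865 → Jan 11, 1866: 365 days.
Jan 11, 1866 → Jan 11, 1867: 365 days.
Jan 11, 1867 → Feb 11, 1867: 31 days (January has 31).
Feb 11, 1867 → Mar 11, 1867: 28 days (February has 28).
Mar 11, 1867 → Apr 11, 1867: 31 days (March has 31).
Apr 11, 1867 → May 11, 1867: 30 days (April has 30).
May 11, 1867 → Jun 11, 1867: 31 days (May has 31).
Jun 11, 1867 → Jul 11, 1867: 30 days (June has 30).
Jul 11, 1867 → Aug 11, 1867: 31 days (July has 31).
Aug 11, 1867 → Sep 11, 1867: 31 days (August has 31).
Sep 11, 1867 → Oct 11, 1867: 30 days (September has 30).
Oct 11, 1867 → Nov 11, 1867: 31 days (October has 31).
Nov 11, 1867 → Nov 28, 1867: 17 days.
Total: 1051 days.

1051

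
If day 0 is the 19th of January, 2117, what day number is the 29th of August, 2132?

5701

Jan 19, 2117 → Jan 19, 2118: 365 days.
Jan 19, 2118 → Jan 19, 2119: 365 days.
Jan 19, 2119 → Jan 19, 2120: 365 days.
Jan 19, 2120 → Jan 19, 2121: 366 days (Feb 29, 2120 is in that span).
Jan 19, 2121 → Jan 19, 2122: 365 days.
Jan 19, 2122 → Jan 19, 2123: 365 days.
Jan 19, 2123 → Jan 19, 2124: 365 days.
Jan 19, 2124 → Jan 19, 2125: 366 days (Feb 29, 2124 is in that span).
Jan 19, 2125 → Jan 19, 2126: 365 days.
Jan 19, 2126 → Jan 19, 2127: 365 days.
Jan 19, 2127 → Jan 19, 2128: 365 days.
Jan 19, 2128 → Jan 19, 2129: 366 days (Feb 29, 2128 is in that span).
Jan 19, 2129 → Jan 19, 2130: 365 days.
Jan 19, 2130 → Jan 19, 2131: 365 days.
Jan 19, 2131 → Jan 19, 2132: 365 days.
Jan 19, 2132 → Feb 19, 2132: 31 days (January has 31).
Feb 19, 2132 → Mar 19, 2132: 29 days (February has 29).
Mar 19, 2132 → Apr 19, 2132: 31 days (March has 31).
Apr 19, 2132 → May 19, 2132: 30 days (April has 30).
May 19, 2132 → Jun 19, 2132: 31 days (May has 31).
Jun 19, 2132 → Jul 19, 2132: 30 days (June has 30).
Jul 19, 2132 → Aug 19, 2132: 31 days (July has 31).
Aug 19, 2132 → Aug 29, 2132: 10 days.
Total: 5701 days.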